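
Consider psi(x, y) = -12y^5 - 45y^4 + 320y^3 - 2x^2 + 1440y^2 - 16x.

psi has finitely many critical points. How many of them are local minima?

psi separates as a function of x plus a function of y, so ∇psi=0 decouples.
∂psi/∂x = -4(x + 4) = 0 at x ∈ {-4}; ∂psi/∂y = -60y(y - 4)(y + 3)(y + 4) = 0 at y ∈ {-4, -3, 0, 4}.
The Hessian is diagonal: diag(psi_xx, psi_yy). Second derivatives: psi_xx(-4)=-4; psi_yy(-4)=1920, psi_yy(-3)=-1260, psi_yy(0)=2880, psi_yy(4)=-13440.
Local minima occur where both diagonal entries positive: none. Count: 0.

0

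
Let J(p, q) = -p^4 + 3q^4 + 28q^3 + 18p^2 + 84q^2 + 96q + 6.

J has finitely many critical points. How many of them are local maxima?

J separates as a function of p plus a function of q, so ∇J=0 decouples.
∂J/∂p = -4p(p - 3)(p + 3) = 0 at p ∈ {-3, 0, 3}; ∂J/∂q = 12(q + 1)(q + 2)(q + 4) = 0 at q ∈ {-4, -2, -1}.
The Hessian is diagonal: diag(J_pp, J_qq). Second derivatives: J_pp(-3)=-72, J_pp(0)=36, J_pp(3)=-72; J_qq(-4)=72, J_qq(-2)=-24, J_qq(-1)=36.
Local maxima occur where both diagonal entries negative: (-3, -2), (3, -2). Count: 2.

2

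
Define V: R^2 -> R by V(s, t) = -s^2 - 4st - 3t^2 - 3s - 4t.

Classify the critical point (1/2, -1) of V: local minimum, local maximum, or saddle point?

saddle point

The Hessian of V is constant: H = [[-2, -4], [-4, -6]].
det(H) = (-2)·(-6) − (-4)² = -4.
Since det(H) < 0, H is indefinite and the critical point is a saddle point.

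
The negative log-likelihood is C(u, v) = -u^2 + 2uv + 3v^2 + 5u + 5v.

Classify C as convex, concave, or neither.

C is quadratic, so its Hessian is the constant matrix H = [[-2, 2], [2, 6]].
det(H) = -16, tr(H) = 4.
det(H) < 0, so H is indefinite: neither convex nor concave.

neither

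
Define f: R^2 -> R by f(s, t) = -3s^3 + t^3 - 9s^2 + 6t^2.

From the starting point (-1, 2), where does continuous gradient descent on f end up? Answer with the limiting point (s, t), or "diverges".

f is separable, so gradient descent decouples: s follows -∂f/∂s, t follows -∂f/∂t.
∂f/∂s = -9s(s + 2); at s=-1 this is 9, so s decreases.
∂f/∂t = 3t(t + 4); at t=2 this is 36, so t decreases.
s converges to its nearest critical value -2 (a local min of the s-part); t converges to 0. The iterate converges to (-2, 0).

(-2, 0)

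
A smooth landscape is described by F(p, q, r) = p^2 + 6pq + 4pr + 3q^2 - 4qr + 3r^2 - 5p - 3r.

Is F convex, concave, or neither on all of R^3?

F is quadratic, so its Hessian is the constant matrix H = [[2, 6, 4], [6, 6, -4], [4, -4, 6]].
Leading principal minors: 2, -24, -464.
Neither pattern holds ⇒ H is indefinite ⇒ neither convex nor concave.

neither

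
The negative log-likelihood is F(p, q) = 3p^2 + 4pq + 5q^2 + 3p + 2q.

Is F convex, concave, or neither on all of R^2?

convex

F is quadratic, so its Hessian is the constant matrix H = [[6, 4], [4, 10]].
det(H) = 44, tr(H) = 16.
det(H) > 0 and tr(H) > 0, so H is positive definite everywhere: convex.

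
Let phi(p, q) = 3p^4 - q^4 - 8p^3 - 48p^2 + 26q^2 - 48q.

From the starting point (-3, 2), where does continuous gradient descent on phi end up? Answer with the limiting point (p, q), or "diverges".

phi is separable, so gradient descent decouples: p follows -∂phi/∂p, q follows -∂phi/∂q.
∂phi/∂p = 12p(p - 4)(p + 2); at p=-3 this is -252, so p increases.
∂phi/∂q = -4(q - 3)(q - 1)(q + 4); at q=2 this is 24, so q decreases.
p converges to its nearest critical value -2 (a local min of the p-part); q converges to 1. The iterate converges to (-2, 1).

(-2, 1)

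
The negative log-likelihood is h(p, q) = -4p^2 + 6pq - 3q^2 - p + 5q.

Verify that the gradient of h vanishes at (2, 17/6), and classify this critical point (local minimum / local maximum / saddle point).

local maximum

∇h = (-8p + 6q - 1, 6p - 6q + 5); substituting (2, 17/6) gives ∇h = (0, 0), so (2, 17/6) is indeed a critical point.
The Hessian of h is constant: H = [[-8, 6], [6, -6]].
det(H) = (-8)·(-6) − 6² = 12.
det(H) > 0 and tr(H) = -14 < 0, so H is negative definite and the point is a local maximum.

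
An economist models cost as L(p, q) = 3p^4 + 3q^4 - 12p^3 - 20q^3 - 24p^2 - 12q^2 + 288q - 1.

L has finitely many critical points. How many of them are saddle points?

4

L separates as a function of p plus a function of q, so ∇L=0 decouples.
∂L/∂p = 12p(p - 4)(p + 1) = 0 at p ∈ {-1, 0, 4}; ∂L/∂q = 12(q - 4)(q - 3)(q + 2) = 0 at q ∈ {-2, 3, 4}.
The Hessian is diagonal: diag(L_pp, L_qq). Second derivatives: L_pp(-1)=60, L_pp(0)=-48, L_pp(4)=240; L_qq(-2)=360, L_qq(3)=-60, L_qq(4)=72.
Saddle points occur where the two diagonal entries have opposite signs: (-1, 3), (0, -2), (0, 4), (4, 3). Count: 4.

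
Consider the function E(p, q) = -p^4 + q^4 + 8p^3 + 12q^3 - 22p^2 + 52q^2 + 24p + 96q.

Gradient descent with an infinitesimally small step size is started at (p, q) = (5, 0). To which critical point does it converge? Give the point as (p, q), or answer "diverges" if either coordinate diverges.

diverges

E is separable, so gradient descent decouples: p follows -∂E/∂p, q follows -∂E/∂q.
∂E/∂p = -4(p - 3)(p - 2)(p - 1); at p=5 this is -96, so p increases.
∂E/∂q = 4(q + 2)(q + 3)(q + 4); at q=0 this is 96, so q decreases.
The p-coordinate has no critical point in that direction and runs off to infinity.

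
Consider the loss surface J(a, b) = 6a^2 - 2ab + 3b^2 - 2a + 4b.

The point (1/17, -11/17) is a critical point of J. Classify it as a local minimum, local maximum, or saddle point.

The Hessian of J is constant: H = [[12, -2], [-2, 6]].
det(H) = 12·6 − (-2)² = 68.
det(H) > 0 and tr(H) = 18 > 0, so H is positive definite and the point is a local minimum.

local minimum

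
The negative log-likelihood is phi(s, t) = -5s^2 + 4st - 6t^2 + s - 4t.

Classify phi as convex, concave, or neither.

concave

phi is quadratic, so its Hessian is the constant matrix H = [[-10, 4], [4, -12]].
det(H) = 104, tr(H) = -22.
det(H) > 0 and tr(H) < 0, so H is negative definite everywhere: concave.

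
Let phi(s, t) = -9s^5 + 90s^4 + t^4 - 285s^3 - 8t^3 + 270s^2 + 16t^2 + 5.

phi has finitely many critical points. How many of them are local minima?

4

phi separates as a function of s plus a function of t, so ∇phi=0 decouples.
∂phi/∂s = -45s(s - 4)(s - 3)(s - 1) = 0 at s ∈ {0, 1, 3, 4}; ∂phi/∂t = 4t(t - 4)(t - 2) = 0 at t ∈ {0, 2, 4}.
The Hessian is diagonal: diag(phi_ss, phi_tt). Second derivatives: phi_ss(0)=540, phi_ss(1)=-270, phi_ss(3)=270, phi_ss(4)=-540; phi_tt(0)=32, phi_tt(2)=-16, phi_tt(4)=32.
Local minima occur where both diagonal entries positive: (0, 0), (0, 4), (3, 0), (3, 4). Count: 4.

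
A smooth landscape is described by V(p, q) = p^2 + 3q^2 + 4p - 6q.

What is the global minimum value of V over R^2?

V(p,q) separates as A(p) + B(q), so its minimum is min A + min B.
A'(p) = 2p + 4 vanishes at p ∈ {-2}; B'(q) = 6q - 6 vanishes at q ∈ {1}.
Local minima of A (where A''>0): A(-2)=-4. Local minima of B: B(1)=-3.
So the global minimum of V is A(-2) + B(1) = -4 − 3 = -7, attained at (-2, 1).

-7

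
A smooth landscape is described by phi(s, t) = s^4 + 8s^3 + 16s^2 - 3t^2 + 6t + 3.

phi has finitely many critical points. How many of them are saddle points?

phi separates as a function of s plus a function of t, so ∇phi=0 decouples.
∂phi/∂s = 4s(s + 2)(s + 4) = 0 at s ∈ {-4, -2, 0}; ∂phi/∂t = -6(t - 1) = 0 at t ∈ {1}.
The Hessian is diagonal: diag(phi_ss, phi_tt). Second derivatives: phi_ss(-4)=32, phi_ss(-2)=-16, phi_ss(0)=32; phi_tt(1)=-6.
Saddle points occur where the two diagonal entries have opposite signs: (-4, 1), (0, 1). Count: 2.

2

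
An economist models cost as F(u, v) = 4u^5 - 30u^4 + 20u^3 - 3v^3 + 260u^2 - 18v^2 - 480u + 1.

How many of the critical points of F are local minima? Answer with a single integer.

2

F separates as a function of u plus a function of v, so ∇F=0 decouples.
∂F/∂u = 20(u - 4)(u - 3)(u - 1)(u + 2) = 0 at u ∈ {-2, 1, 3, 4}; ∂F/∂v = -9v(v + 4) = 0 at v ∈ {-4, 0}.
The Hessian is diagonal: diag(F_uu, F_vv). Second derivatives: F_uu(-2)=-1800, F_uu(1)=360, F_uu(3)=-200, F_uu(4)=360; F_vv(-4)=36, F_vv(0)=-36.
Local minima occur where both diagonal entries positive: (1, -4), (4, -4). Count: 2.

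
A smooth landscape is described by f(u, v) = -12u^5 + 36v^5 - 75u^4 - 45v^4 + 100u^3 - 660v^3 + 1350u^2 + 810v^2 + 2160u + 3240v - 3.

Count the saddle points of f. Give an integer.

f separates as a function of u plus a function of v, so ∇f=0 decouples.
∂f/∂u = -60(u - 3)(u + 1)(u + 3)(u + 4) = 0 at u ∈ {-4, -3, -1, 3}; ∂f/∂v = 180(v - 3)(v - 2)(v + 1)(v + 3) = 0 at v ∈ {-3, -1, 2, 3}.
The Hessian is diagonal: diag(f_uu, f_vv). Second derivatives: f_uu(-4)=1260, f_uu(-3)=-720, f_uu(-1)=1440, f_uu(3)=-10080; f_vv(-3)=-10800, f_vv(-1)=4320, f_vv(2)=-2700, f_vv(3)=4320.
Saddle points occur where the two diagonal entries have opposite signs: (-4, -3), (-4, 2), (-3, -1), (-3, 3), (-1, -3), (-1, 2), (3, -1), (3, 3). Count: 8.

8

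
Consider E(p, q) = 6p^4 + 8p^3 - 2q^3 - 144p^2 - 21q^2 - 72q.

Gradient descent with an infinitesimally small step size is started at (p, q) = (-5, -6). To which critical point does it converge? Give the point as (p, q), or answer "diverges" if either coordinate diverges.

(-4, -4)

E is separable, so gradient descent decouples: p follows -∂E/∂p, q follows -∂E/∂q.
∂E/∂p = 24p(p - 3)(p + 4); at p=-5 this is -960, so p increases.
∂E/∂q = -6(q + 3)(q + 4); at q=-6 this is -36, so q increases.
p converges to its nearest critical value -4 (a local min of the p-part); q converges to -4. The iterate converges to (-4, -4).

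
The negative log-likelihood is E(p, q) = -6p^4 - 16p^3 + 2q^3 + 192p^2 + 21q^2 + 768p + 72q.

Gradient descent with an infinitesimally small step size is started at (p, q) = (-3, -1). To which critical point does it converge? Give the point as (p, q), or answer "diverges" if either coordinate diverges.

(-2, -3)

E is separable, so gradient descent decouples: p follows -∂E/∂p, q follows -∂E/∂q.
∂E/∂p = -24(p - 4)(p + 2)(p + 4); at p=-3 this is -168, so p increases.
∂E/∂q = 6(q + 3)(q + 4); at q=-1 this is 36, so q decreases.
p converges to its nearest critical value -2 (a local min of the p-part); q converges to -3. The iterate converges to (-2, -3).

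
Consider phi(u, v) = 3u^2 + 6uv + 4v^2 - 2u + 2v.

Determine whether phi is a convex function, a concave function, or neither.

convex

phi is quadratic, so its Hessian is the constant matrix H = [[6, 6], [6, 8]].
det(H) = 12, tr(H) = 14.
det(H) > 0 and tr(H) > 0, so H is positive definite everywhere: convex.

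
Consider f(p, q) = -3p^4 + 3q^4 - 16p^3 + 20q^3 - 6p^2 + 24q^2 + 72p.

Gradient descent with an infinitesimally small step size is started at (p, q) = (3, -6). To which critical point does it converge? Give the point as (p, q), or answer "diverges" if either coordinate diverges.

f is separable, so gradient descent decouples: p follows -∂f/∂p, q follows -∂f/∂q.
∂f/∂p = -12(p - 1)(p + 2)(p + 3); at p=3 this is -720, so p increases.
∂f/∂q = 12q(q + 1)(q + 4); at q=-6 this is -720, so q increases.
The p-coordinate has no critical point in that direction and runs off to infinity.

diverges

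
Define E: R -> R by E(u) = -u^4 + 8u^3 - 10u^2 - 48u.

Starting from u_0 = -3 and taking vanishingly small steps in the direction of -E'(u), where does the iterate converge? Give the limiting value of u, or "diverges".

diverges

E'(u) = -4(u - 4)(u - 3)(u + 1), so E'(-3) = 336.
Gradient descent moves in the -E' direction, i.e. u is decreasing.
There is no critical point below u=-3, and E' keeps the same sign, so the iterate runs off to −∞.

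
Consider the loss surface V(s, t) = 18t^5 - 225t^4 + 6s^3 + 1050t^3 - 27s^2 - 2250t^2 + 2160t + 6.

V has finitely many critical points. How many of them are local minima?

V separates as a function of s plus a function of t, so ∇V=0 decouples.
∂V/∂s = 18s(s - 3) = 0 at s ∈ {0, 3}; ∂V/∂t = 90(t - 4)(t - 3)(t - 2)(t - 1) = 0 at t ∈ {1, 2, 3, 4}.
The Hessian is diagonal: diag(V_ss, V_tt). Second derivatives: V_ss(0)=-54, V_ss(3)=54; V_tt(1)=-540, V_tt(2)=180, V_tt(3)=-180, V_tt(4)=540.
Local minima occur where both diagonal entries positive: (3, 2), (3, 4). Count: 2.

2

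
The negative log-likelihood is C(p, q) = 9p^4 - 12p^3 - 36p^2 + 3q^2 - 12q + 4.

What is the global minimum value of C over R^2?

C(p,q) separates as A(p) + B(q) + 4, so its minimum is min A + min B + 4.
A'(p) = 36p(p - 2)(p + 1) vanishes at p ∈ {-1, 0, 2}; B'(q) = 6q - 12 vanishes at q ∈ {2}.
Local minima of A (where A''>0): A(-1)=-15, A(2)=-96. Local minima of B: B(2)=-12.
So the global minimum of C is A(2) + B(2) + 4 = -96 − 12 + 4 = -104, attained at (2, 2).

-104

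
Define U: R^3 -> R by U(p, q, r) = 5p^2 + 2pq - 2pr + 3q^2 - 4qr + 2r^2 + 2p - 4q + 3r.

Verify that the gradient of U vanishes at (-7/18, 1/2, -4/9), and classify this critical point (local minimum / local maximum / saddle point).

local minimum

∇U = (10p + 2q - 2r + 2, 2p + 6q - 4r - 4, -2p - 4q + 4r + 3); substituting (-7/18, 1/2, -4/9) gives ∇U = (0, 0, 0), so (-7/18, 1/2, -4/9) is indeed a critical point.
The Hessian is constant: H = [[10, 2, -2], [2, 6, -4], [-2, -4, 4]].
Leading principal minors: Δ₁ = 10, Δ₂ = 56, Δ₃ = 72.
All leading minors are positive, so H is positive definite: a local minimum.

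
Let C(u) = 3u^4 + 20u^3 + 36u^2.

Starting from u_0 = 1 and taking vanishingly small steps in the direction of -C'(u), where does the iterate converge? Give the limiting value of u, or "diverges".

C'(u) = 12u(u + 2)(u + 3), so C'(1) = 144.
Gradient descent moves in the -C' direction, i.e. u is decreasing.
The nearest critical point in that direction is u = 0, where C'' = 72 > 0 (a local minimum). The iterate converges there.

0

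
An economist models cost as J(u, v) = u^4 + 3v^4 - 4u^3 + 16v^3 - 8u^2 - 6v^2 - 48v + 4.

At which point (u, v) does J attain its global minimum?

(4, -4)

J(u,v) separates as P(u) + Q(v) + 4, so its minimum is min P + min Q + 4.
P'(u) = 4u(u - 4)(u + 1) vanishes at u ∈ {-1, 0, 4}; Q'(v) = 12(v - 1)(v + 1)(v + 4) vanishes at v ∈ {-4, -1, 1}.
Local minima of P (where P''>0): P(-1)=-3, P(4)=-128. Local minima of Q: Q(-4)=-160, Q(1)=-35.
So the global minimum of J is P(4) + Q(-4) + 4 = -128 − 160 + 4 = -284, attained at (4, -4).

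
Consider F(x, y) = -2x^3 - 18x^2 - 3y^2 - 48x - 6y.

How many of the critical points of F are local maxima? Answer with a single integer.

1

F separates as a function of x plus a function of y, so ∇F=0 decouples.
∂F/∂x = -6(x + 2)(x + 4) = 0 at x ∈ {-4, -2}; ∂F/∂y = -6(y + 1) = 0 at y ∈ {-1}.
The Hessian is diagonal: diag(F_xx, F_yy). Second derivatives: F_xx(-4)=12, F_xx(-2)=-12; F_yy(-1)=-6.
Local maxima occur where both diagonal entries negative: (-2, -1). Count: 1.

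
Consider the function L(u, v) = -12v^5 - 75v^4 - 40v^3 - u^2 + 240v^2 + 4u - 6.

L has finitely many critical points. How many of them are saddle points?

L separates as a function of u plus a function of v, so ∇L=0 decouples.
∂L/∂u = -2(u - 2) = 0 at u ∈ {2}; ∂L/∂v = -60v(v - 1)(v + 2)(v + 4) = 0 at v ∈ {-4, -2, 0, 1}.
The Hessian is diagonal: diag(L_uu, L_vv). Second derivatives: L_uu(2)=-2; L_vv(-4)=2400, L_vv(-2)=-720, L_vv(0)=480, L_vv(1)=-900.
Saddle points occur where the two diagonal entries have opposite signs: (2, -4), (2, 0). Count: 2.

2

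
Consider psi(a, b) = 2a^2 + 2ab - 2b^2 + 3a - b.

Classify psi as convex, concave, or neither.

neither

psi is quadratic, so its Hessian is the constant matrix H = [[4, 2], [2, -4]].
det(H) = -20, tr(H) = 0.
det(H) < 0, so H is indefinite: neither convex nor concave.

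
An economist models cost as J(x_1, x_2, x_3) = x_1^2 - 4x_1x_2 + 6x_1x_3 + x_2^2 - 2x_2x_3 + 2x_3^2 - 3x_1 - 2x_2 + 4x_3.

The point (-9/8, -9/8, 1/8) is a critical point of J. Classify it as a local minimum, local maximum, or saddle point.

saddle point

The Hessian is constant: H = [[2, -4, 6], [-4, 2, -2], [6, -2, 4]].
Leading principal minors: Δ₁ = 2, Δ₂ = -12, Δ₃ = -32.
The minors fit neither the all-positive nor the alternating-sign pattern, so H is indefinite: a saddle point.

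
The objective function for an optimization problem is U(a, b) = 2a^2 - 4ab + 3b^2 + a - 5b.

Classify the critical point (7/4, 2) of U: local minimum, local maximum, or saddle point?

The Hessian of U is constant: H = [[4, -4], [-4, 6]].
det(H) = 4·6 − (-4)² = 8.
det(H) > 0 and tr(H) = 10 > 0, so H is positive definite and the point is a local minimum.

local minimum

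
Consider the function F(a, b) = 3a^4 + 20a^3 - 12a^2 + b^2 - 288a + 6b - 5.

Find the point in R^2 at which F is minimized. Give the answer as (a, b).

(2, -3)

F(a,b) separates as P(a) + Q(b) − 5, so its minimum is min P + min Q − 5.
P'(a) = 12(a - 2)(a + 3)(a + 4) vanishes at a ∈ {-4, -3, 2}; Q'(b) = 2b + 6 vanishes at b ∈ {-3}.
Local minima of P (where P''>0): P(-4)=448, P(2)=-416. Local minima of Q: Q(-3)=-9.
So the global minimum of F is P(2) + Q(-3) − 5 = -416 − 9 − 5 = -430, attained at (2, -3).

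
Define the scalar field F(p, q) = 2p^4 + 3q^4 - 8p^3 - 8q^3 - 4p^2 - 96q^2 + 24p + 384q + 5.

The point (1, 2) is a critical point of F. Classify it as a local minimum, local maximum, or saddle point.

The mixed partial ∂²F/∂p∂q is 0, so the Hessian at any point is diag(F_pp, F_qq) = diag(8(3p^2 - 6p - 1), 12(3q^2 - 4q - 16)).
At (1, 2): H = diag(-32, -144).
Both eigenvalues are negative, so H is negative definite: a local maximum.

local maximum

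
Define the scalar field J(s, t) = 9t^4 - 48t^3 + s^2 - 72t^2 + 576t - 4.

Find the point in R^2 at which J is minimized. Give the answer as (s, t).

J(s,t) separates as P(s) + Q(t) − 4, so its minimum is min P + min Q − 4.
P'(s) = 2s vanishes at s ∈ {0}; Q'(t) = 36(t - 4)(t - 2)(t + 2) vanishes at t ∈ {-2, 2, 4}.
Local minima of P (where P''>0): P(0)=0. Local minima of Q: Q(-2)=-912, Q(4)=384.
So the global minimum of J is P(0) + Q(-2) − 4 = 0 − 912 − 4 = -916, attained at (0, -2).

(0, -2)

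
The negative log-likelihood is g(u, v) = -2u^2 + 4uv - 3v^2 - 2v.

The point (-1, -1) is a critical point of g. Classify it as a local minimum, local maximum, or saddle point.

The Hessian of g is constant: H = [[-4, 4], [4, -6]].
det(H) = (-4)·(-6) − 4² = 8.
det(H) > 0 and tr(H) = -10 < 0, so H is negative definite and the point is a local maximum.

local maximum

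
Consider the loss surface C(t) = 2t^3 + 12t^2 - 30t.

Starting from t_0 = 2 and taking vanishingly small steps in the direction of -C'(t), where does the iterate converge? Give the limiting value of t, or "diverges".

C'(t) = 6(t - 1)(t + 5), so C'(2) = 42.
Gradient descent moves in the -C' direction, i.e. t is decreasing.
The nearest critical point in that direction is t = 1, where C'' = 36 > 0 (a local minimum). The iterate converges there.

1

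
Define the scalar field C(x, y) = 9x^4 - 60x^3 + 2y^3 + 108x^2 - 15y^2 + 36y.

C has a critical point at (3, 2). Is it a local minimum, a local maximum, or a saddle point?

The mixed partial ∂²C/∂x∂y is 0, so the Hessian at any point is diag(C_xx, C_yy) = diag(36(3x^2 - 10x + 6), 6(2y - 5)).
At (3, 2): H = diag(108, -6).
The eigenvalues have opposite signs, so H is indefinite: a saddle point.

saddle point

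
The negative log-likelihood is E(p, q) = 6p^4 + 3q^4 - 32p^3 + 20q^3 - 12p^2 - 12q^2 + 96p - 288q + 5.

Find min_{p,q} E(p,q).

E(p,q) separates as A(p) + B(q) + 5, so its minimum is min A + min B + 5.
A'(p) = 24(p - 4)(p - 1)(p + 1) vanishes at p ∈ {-1, 1, 4}; B'(q) = 12(q - 2)(q + 3)(q + 4) vanishes at q ∈ {-4, -3, 2}.
Local minima of A (where A''>0): A(-1)=-70, A(4)=-320. Local minima of B: B(-4)=448, B(2)=-416.
So the global minimum of E is A(4) + B(2) + 5 = -320 − 416 + 5 = -731, attained at (4, 2).

-731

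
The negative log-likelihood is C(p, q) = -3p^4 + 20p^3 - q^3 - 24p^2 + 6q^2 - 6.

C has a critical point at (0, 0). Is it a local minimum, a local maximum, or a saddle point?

saddle point

The mixed partial ∂²C/∂p∂q is 0, so the Hessian at any point is diag(C_pp, C_qq) = diag(12(-3p^2 + 10p - 4), 6(-q + 2)).
At (0, 0): H = diag(-48, 12).
The eigenvalues have opposite signs, so H is indefinite: a saddle point.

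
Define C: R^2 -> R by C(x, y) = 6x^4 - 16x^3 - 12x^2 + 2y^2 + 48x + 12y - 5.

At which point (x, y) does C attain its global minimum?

C(x,y) separates as P(x) + Q(y) − 5, so its minimum is min P + min Q − 5.
P'(x) = 24(x - 2)(x - 1)(x + 1) vanishes at x ∈ {-1, 1, 2}; Q'(y) = 4y + 12 vanishes at y ∈ {-3}.
Local minima of P (where P''>0): P(-1)=-38, P(2)=16. Local minima of Q: Q(-3)=-18.
So the global minimum of C is P(-1) + Q(-3) − 5 = -38 − 18 − 5 = -61, attained at (-1, -3).

(-1, -3)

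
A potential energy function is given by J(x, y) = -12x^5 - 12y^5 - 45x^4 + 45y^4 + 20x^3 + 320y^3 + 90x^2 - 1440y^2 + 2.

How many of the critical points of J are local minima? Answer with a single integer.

J separates as a function of x plus a function of y, so ∇J=0 decouples.
∂J/∂x = -60x(x - 1)(x + 1)(x + 3) = 0 at x ∈ {-3, -1, 0, 1}; ∂J/∂y = -60y(y - 4)(y - 3)(y + 4) = 0 at y ∈ {-4, 0, 3, 4}.
The Hessian is diagonal: diag(J_xx, J_yy). Second derivatives: J_xx(-3)=1440, J_xx(-1)=-240, J_xx(0)=180, J_xx(1)=-480; J_yy(-4)=13440, J_yy(0)=-2880, J_yy(3)=1260, J_yy(4)=-1920.
Local minima occur where both diagonal entries positive: (-3, -4), (-3, 3), (0, -4), (0, 3). Count: 4.

4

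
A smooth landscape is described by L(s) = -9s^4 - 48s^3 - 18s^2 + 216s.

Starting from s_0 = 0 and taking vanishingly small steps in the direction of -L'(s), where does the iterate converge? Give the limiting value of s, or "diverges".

L'(s) = -36(s - 1)(s + 2)(s + 3), so L'(0) = 216.
Gradient descent moves in the -L' direction, i.e. s is decreasing.
The nearest critical point in that direction is s = -2, where L'' = 108 > 0 (a local minimum). The iterate converges there.

-2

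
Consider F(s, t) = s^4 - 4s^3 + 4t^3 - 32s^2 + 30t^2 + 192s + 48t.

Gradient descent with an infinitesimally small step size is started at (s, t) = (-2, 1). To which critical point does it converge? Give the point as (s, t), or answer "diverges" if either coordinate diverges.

F is separable, so gradient descent decouples: s follows -∂F/∂s, t follows -∂F/∂t.
∂F/∂s = 4(s - 4)(s - 3)(s + 4); at s=-2 this is 240, so s decreases.
∂F/∂t = 12(t + 1)(t + 4); at t=1 this is 120, so t decreases.
s converges to its nearest critical value -4 (a local min of the s-part); t converges to -1. The iterate converges to (-4, -1).

(-4, -1)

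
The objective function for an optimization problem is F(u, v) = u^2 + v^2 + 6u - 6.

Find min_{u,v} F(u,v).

F(u,v) separates as P(u) + Q(v) − 6, so its minimum is min P + min Q − 6.
P'(u) = 2u + 6 vanishes at u ∈ {-3}; Q'(v) = 2v vanishes at v ∈ {0}.
Local minima of P (where P''>0): P(-3)=-9. Local minima of Q: Q(0)=0.
So the global minimum of F is P(-3) + Q(0) − 6 = -9 + 0 − 6 = -15, attained at (-3, 0).

-15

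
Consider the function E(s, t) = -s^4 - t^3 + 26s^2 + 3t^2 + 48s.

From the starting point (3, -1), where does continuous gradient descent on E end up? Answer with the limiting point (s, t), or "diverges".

(-1, 0)

E is separable, so gradient descent decouples: s follows -∂E/∂s, t follows -∂E/∂t.
∂E/∂s = -4(s - 4)(s + 1)(s + 3); at s=3 this is 96, so s decreases.
∂E/∂t = -3t(t - 2); at t=-1 this is -9, so t increases.
s converges to its nearest critical value -1 (a local min of the s-part); t converges to 0. The iterate converges to (-1, 0).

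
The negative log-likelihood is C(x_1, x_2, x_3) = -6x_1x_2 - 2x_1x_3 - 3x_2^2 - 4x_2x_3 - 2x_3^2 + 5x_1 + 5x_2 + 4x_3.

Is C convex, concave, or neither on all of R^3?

C is quadratic, so its Hessian is the constant matrix H = [[0, -6, -2], [-6, -6, -4], [-2, -4, -4]].
Leading principal minors: 0, -36, 72.
Neither pattern holds ⇒ H is indefinite ⇒ neither convex nor concave.

neither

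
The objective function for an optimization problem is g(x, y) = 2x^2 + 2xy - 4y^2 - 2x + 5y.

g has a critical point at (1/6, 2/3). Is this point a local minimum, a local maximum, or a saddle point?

The Hessian of g is constant: H = [[4, 2], [2, -8]].
det(H) = 4·(-8) − 2² = -36.
Since det(H) < 0, H is indefinite and the critical point is a saddle point.

saddle point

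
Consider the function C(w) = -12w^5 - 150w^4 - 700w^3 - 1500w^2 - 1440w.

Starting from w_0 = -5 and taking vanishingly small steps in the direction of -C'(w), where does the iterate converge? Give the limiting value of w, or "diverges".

-4

C'(w) = -60(w + 1)(w + 2)(w + 3)(w + 4), so C'(-5) = -1440.
Gradient descent moves in the -C' direction, i.e. w is increasing.
The nearest critical point in that direction is w = -4, where C'' = 360 > 0 (a local minimum). The iterate converges there.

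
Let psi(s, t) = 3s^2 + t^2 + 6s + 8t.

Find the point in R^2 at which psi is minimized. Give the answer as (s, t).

psi(s,t) separates as P(s) + Q(t), so its minimum is min P + min Q.
P'(s) = 6s + 6 vanishes at s ∈ {-1}; Q'(t) = 2(t + 4) vanishes at t ∈ {-4}.
Local minima of P (where P''>0): P(-1)=-3. Local minima of Q: Q(-4)=-16.
So the global minimum of psi is P(-1) + Q(-4) = -3 − 16 = -19, attained at (-1, -4).

(-1, -4)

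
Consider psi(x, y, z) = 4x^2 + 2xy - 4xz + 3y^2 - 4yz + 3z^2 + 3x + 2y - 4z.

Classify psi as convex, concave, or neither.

psi is quadratic, so its Hessian is the constant matrix H = [[8, 2, -4], [2, 6, -4], [-4, -4, 6]].
Leading principal minors: 8, 44, 104.
All positive ⇒ H ≻ 0 ⇒ convex.

convex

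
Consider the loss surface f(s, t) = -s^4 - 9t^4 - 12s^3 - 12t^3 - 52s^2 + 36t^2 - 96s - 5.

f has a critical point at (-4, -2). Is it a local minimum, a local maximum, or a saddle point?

local maximum

The mixed partial ∂²f/∂s∂t is 0, so the Hessian at any point is diag(f_ss, f_tt) = diag(-4(3s^2 + 18s + 26), 36(-3t^2 - 2t + 2)).
At (-4, -2): H = diag(-8, -216).
Both eigenvalues are negative, so H is negative definite: a local maximum.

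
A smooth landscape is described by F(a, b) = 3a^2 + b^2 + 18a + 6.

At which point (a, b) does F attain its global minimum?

(-3, 0)

F(a,b) separates as P(a) + Q(b) + 6, so its minimum is min P + min Q + 6.
P'(a) = 6a + 18 vanishes at a ∈ {-3}; Q'(b) = 2b vanishes at b ∈ {0}.
Local minima of P (where P''>0): P(-3)=-27. Local minima of Q: Q(0)=0.
So the global minimum of F is P(-3) + Q(0) + 6 = -27 + 0 + 6 = -21, attained at (-3, 0).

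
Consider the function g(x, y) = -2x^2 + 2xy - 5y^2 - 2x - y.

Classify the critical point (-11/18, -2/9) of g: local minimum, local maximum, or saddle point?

local maximum

The Hessian of g is constant: H = [[-4, 2], [2, -10]].
det(H) = (-4)·(-10) − 2² = 36.
det(H) > 0 and tr(H) = -14 < 0, so H is negative definite and the point is a local maximum.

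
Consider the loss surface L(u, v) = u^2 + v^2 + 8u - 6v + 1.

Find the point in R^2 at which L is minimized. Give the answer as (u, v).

L(u,v) separates as P(u) + Q(v) + 1, so its minimum is min P + min Q + 1.
P'(u) = 2u + 8 vanishes at u ∈ {-4}; Q'(v) = 2v - 6 vanishes at v ∈ {3}.
Local minima of P (where P''>0): P(-4)=-16. Local minima of Q: Q(3)=-9.
So the global minimum of L is P(-4) + Q(3) + 1 = -16 − 9 + 1 = -24, attained at (-4, 3).

(-4, 3)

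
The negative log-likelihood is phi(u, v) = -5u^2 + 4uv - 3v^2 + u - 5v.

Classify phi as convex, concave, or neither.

phi is quadratic, so its Hessian is the constant matrix H = [[-10, 4], [4, -6]].
det(H) = 44, tr(H) = -16.
det(H) > 0 and tr(H) < 0, so H is negative definite everywhere: concave.

concave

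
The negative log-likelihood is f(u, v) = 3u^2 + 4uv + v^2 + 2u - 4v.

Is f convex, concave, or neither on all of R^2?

neither

f is quadratic, so its Hessian is the constant matrix H = [[6, 4], [4, 2]].
det(H) = -4, tr(H) = 8.
det(H) < 0, so H is indefinite: neither convex nor concave.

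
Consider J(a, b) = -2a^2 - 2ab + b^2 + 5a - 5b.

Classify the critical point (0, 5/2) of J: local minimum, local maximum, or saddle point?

The Hessian of J is constant: H = [[-4, -2], [-2, 2]].
det(H) = (-4)·2 − (-2)² = -12.
Since det(H) < 0, H is indefinite and the critical point is a saddle point.

saddle point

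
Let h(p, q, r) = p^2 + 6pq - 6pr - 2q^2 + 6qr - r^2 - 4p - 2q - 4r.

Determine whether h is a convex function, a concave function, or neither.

neither

h is quadratic, so its Hessian is the constant matrix H = [[2, 6, -6], [6, -4, 6], [-6, 6, -2]].
Leading principal minors: 2, -44, -272.
Neither pattern holds ⇒ H is indefinite ⇒ neither convex nor concave.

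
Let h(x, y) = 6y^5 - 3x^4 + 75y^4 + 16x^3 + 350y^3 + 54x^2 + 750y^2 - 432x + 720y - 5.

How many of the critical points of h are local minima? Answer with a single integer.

h separates as a function of x plus a function of y, so ∇h=0 decouples.
∂h/∂x = -12(x - 4)(x - 3)(x + 3) = 0 at x ∈ {-3, 3, 4}; ∂h/∂y = 30(y + 1)(y + 2)(y + 3)(y + 4) = 0 at y ∈ {-4, -3, -2, -1}.
The Hessian is diagonal: diag(h_xx, h_yy). Second derivatives: h_xx(-3)=-504, h_xx(3)=72, h_xx(4)=-84; h_yy(-4)=-180, h_yy(-3)=60, h_yy(-2)=-60, h_yy(-1)=180.
Local minima occur where both diagonal entries positive: (3, -3), (3, -1). Count: 2.

2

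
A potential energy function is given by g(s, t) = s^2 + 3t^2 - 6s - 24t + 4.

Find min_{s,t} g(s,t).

-53

g(s,t) separates as P(s) + Q(t) + 4, so its minimum is min P + min Q + 4.
P'(s) = 2s - 6 vanishes at s ∈ {3}; Q'(t) = 6(t - 4) vanishes at t ∈ {4}.
Local minima of P (where P''>0): P(3)=-9. Local minima of Q: Q(4)=-48.
So the global minimum of g is P(3) + Q(4) + 4 = -9 − 48 + 4 = -53, attained at (3, 4).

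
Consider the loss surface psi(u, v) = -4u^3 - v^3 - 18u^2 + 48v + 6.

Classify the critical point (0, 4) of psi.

local maximum

The mixed partial ∂²psi/∂u∂v is 0, so the Hessian at any point is diag(psi_uu, psi_vv) = diag(-12(2u + 3), -6v).
At (0, 4): H = diag(-36, -24).
Both eigenvalues are negative, so H is negative definite: a local maximum.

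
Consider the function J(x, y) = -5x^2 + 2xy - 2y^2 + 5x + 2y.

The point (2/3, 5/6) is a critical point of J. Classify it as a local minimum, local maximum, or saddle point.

The Hessian of J is constant: H = [[-10, 2], [2, -4]].
det(H) = (-10)·(-4) − 2² = 36.
det(H) > 0 and tr(H) = -14 < 0, so H is negative definite and the point is a local maximum.

local maximum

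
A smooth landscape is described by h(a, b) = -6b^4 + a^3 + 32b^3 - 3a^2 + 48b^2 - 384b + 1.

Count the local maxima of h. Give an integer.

h separates as a function of a plus a function of b, so ∇h=0 decouples.
∂h/∂a = 3a(a - 2) = 0 at a ∈ {0, 2}; ∂h/∂b = -24(b - 4)(b - 2)(b + 2) = 0 at b ∈ {-2, 2, 4}.
The Hessian is diagonal: diag(h_aa, h_bb). Second derivatives: h_aa(0)=-6, h_aa(2)=6; h_bb(-2)=-576, h_bb(2)=192, h_bb(4)=-288.
Local maxima occur where both diagonal entries negative: (0, -2), (0, 4). Count: 2.

2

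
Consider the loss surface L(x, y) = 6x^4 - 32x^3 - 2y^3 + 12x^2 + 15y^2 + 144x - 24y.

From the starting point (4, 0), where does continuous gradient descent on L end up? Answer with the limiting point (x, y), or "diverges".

L is separable, so gradient descent decouples: x follows -∂L/∂x, y follows -∂L/∂y.
∂L/∂x = 24(x - 3)(x - 2)(x + 1); at x=4 this is 240, so x decreases.
∂L/∂y = -6(y - 4)(y - 1); at y=0 this is -24, so y increases.
x converges to its nearest critical value 3 (a local min of the x-part); y converges to 1. The iterate converges to (3, 1).

(3, 1)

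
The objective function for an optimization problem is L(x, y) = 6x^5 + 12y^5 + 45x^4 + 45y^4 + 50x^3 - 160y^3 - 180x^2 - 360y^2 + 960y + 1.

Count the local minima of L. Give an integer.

4

L separates as a function of x plus a function of y, so ∇L=0 decouples.
∂L/∂x = 30x(x - 1)(x + 3)(x + 4) = 0 at x ∈ {-4, -3, 0, 1}; ∂L/∂y = 60(y - 2)(y - 1)(y + 2)(y + 4) = 0 at y ∈ {-4, -2, 1, 2}.
The Hessian is diagonal: diag(L_xx, L_yy). Second derivatives: L_xx(-4)=-600, L_xx(-3)=360, L_xx(0)=-360, L_xx(1)=600; L_yy(-4)=-3600, L_yy(-2)=1440, L_yy(1)=-900, L_yy(2)=1440.
Local minima occur where both diagonal entries positive: (-3, -2), (-3, 2), (1, -2), (1, 2). Count: 4.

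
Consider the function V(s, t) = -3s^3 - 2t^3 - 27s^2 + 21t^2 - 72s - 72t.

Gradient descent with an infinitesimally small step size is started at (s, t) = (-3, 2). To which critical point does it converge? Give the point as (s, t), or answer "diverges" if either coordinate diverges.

(-4, 3)

V is separable, so gradient descent decouples: s follows -∂V/∂s, t follows -∂V/∂t.
∂V/∂s = -9(s + 2)(s + 4); at s=-3 this is 9, so s decreases.
∂V/∂t = -6(t - 4)(t - 3); at t=2 this is -12, so t increases.
s converges to its nearest critical value -4 (a local min of the s-part); t converges to 3. The iterate converges to (-4, 3).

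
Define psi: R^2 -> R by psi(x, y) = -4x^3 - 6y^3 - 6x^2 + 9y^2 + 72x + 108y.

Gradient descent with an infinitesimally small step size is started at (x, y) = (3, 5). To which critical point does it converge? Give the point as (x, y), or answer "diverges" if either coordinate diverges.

diverges

psi is separable, so gradient descent decouples: x follows -∂psi/∂x, y follows -∂psi/∂y.
∂psi/∂x = -12(x - 2)(x + 3); at x=3 this is -72, so x increases.
∂psi/∂y = -18(y - 3)(y + 2); at y=5 this is -252, so y increases.
The x-coordinate has no critical point in that direction and runs off to infinity.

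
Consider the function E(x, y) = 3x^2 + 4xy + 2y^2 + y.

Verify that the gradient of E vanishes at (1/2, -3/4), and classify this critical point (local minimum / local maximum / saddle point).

∇E = (6x + 4y, 4x + 4y + 1); substituting (1/2, -3/4) gives ∇E = (0, 0), so (1/2, -3/4) is indeed a critical point.
The Hessian of E is constant: H = [[6, 4], [4, 4]].
det(H) = 6·4 − 4² = 8.
det(H) > 0 and tr(H) = 10 > 0, so H is positive definite and the point is a local minimum.

local minimum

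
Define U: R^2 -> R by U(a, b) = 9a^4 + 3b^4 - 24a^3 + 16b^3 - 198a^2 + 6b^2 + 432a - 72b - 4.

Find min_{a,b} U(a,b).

-1752

U(a,b) separates as P(a) + Q(b) − 4, so its minimum is min P + min Q − 4.
P'(a) = 36(a - 4)(a - 1)(a + 3) vanishes at a ∈ {-3, 1, 4}; Q'(b) = 12(b - 1)(b + 2)(b + 3) vanishes at b ∈ {-3, -2, 1}.
Local minima of P (where P''>0): P(-3)=-1701, P(4)=-672. Local minima of Q: Q(-3)=81, Q(1)=-47.
So the global minimum of U is P(-3) + Q(1) − 4 = -1701 − 47 − 4 = -1752, attained at (-3, 1).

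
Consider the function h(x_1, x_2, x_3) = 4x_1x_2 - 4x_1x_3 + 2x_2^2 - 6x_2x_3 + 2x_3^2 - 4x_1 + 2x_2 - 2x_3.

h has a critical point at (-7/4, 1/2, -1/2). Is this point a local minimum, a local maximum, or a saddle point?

The Hessian is constant: H = [[0, 4, -4], [4, 4, -6], [-4, -6, 4]].
Leading principal minors: Δ₁ = 0, Δ₂ = -16, Δ₃ = 64.
The minors fit neither the all-positive nor the alternating-sign pattern, so H is indefinite: a saddle point.

saddle point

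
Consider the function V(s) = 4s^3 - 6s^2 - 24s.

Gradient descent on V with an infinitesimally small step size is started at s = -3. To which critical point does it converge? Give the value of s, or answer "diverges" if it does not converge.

V'(s) = 12(s - 2)(s + 1), so V'(-3) = 120.
Gradient descent moves in the -V' direction, i.e. s is decreasing.
There is no critical point below s=-3, and V' keeps the same sign, so the iterate runs off to −∞.

diverges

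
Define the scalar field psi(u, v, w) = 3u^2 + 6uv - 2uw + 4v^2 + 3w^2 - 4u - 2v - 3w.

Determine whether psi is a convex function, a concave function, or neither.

convex

psi is quadratic, so its Hessian is the constant matrix H = [[6, 6, -2], [6, 8, 0], [-2, 0, 6]].
Leading principal minors: 6, 12, 40.
All positive ⇒ H ≻ 0 ⇒ convex.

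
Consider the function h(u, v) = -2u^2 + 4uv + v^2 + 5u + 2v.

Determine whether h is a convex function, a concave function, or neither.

h is quadratic, so its Hessian is the constant matrix H = [[-4, 4], [4, 2]].
det(H) = -24, tr(H) = -2.
det(H) < 0, so H is indefinite: neither convex nor concave.

neither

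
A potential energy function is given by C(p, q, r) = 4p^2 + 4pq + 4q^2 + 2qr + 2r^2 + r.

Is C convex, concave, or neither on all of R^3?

convex

C is quadratic, so its Hessian is the constant matrix H = [[8, 4, 0], [4, 8, 2], [0, 2, 4]].
Leading principal minors: 8, 48, 160.
All positive ⇒ H ≻ 0 ⇒ convex.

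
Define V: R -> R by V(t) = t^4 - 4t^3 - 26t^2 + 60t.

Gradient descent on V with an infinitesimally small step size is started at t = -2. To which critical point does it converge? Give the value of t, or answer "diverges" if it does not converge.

V'(t) = 4(t - 5)(t - 1)(t + 3), so V'(-2) = 84.
Gradient descent moves in the -V' direction, i.e. t is decreasing.
The nearest critical point in that direction is t = -3, where V'' = 128 > 0 (a local minimum). The iterate converges there.

-3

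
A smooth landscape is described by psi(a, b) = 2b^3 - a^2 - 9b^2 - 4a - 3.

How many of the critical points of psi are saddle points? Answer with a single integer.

psi separates as a function of a plus a function of b, so ∇psi=0 decouples.
∂psi/∂a = -2(a + 2) = 0 at a ∈ {-2}; ∂psi/∂b = 6b(b - 3) = 0 at b ∈ {0, 3}.
The Hessian is diagonal: diag(psi_aa, psi_bb). Second derivatives: psi_aa(-2)=-2; psi_bb(0)=-18, psi_bb(3)=18.
Saddle points occur where the two diagonal entries have opposite signs: (-2, 3). Count: 1.

1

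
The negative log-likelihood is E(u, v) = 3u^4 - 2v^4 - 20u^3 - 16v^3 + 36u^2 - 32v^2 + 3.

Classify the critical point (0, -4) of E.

saddle point

The mixed partial ∂²E/∂u∂v is 0, so the Hessian at any point is diag(E_uu, E_vv) = diag(12(3u^2 - 10u + 6), -8(3v^2 + 12v + 8)).
At (0, -4): H = diag(72, -64).
The eigenvalues have opposite signs, so H is indefinite: a saddle point.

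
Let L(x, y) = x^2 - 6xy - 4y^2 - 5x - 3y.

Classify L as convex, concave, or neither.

L is quadratic, so its Hessian is the constant matrix H = [[2, -6], [-6, -8]].
det(H) = -52, tr(H) = -6.
det(H) < 0, so H is indefinite: neither convex nor concave.

neither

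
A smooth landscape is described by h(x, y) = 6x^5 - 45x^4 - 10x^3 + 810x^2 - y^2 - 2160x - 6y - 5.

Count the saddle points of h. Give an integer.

h separates as a function of x plus a function of y, so ∇h=0 decouples.
∂h/∂x = 30(x - 4)(x - 3)(x - 2)(x + 3) = 0 at x ∈ {-3, 2, 3, 4}; ∂h/∂y = -2(y + 3) = 0 at y ∈ {-3}.
The Hessian is diagonal: diag(h_xx, h_yy). Second derivatives: h_xx(-3)=-6300, h_xx(2)=300, h_xx(3)=-180, h_xx(4)=420; h_yy(-3)=-2.
Saddle points occur where the two diagonal entries have opposite signs: (2, -3), (4, -3). Count: 2.

2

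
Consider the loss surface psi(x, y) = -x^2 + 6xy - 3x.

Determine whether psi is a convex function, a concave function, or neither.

psi is quadratic, so its Hessian is the constant matrix H = [[-2, 6], [6, 0]].
det(H) = -36, tr(H) = -2.
det(H) < 0, so H is indefinite: neither convex nor concave.

neither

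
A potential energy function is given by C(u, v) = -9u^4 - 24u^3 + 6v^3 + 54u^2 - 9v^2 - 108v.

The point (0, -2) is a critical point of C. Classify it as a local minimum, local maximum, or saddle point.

saddle point

The mixed partial ∂²C/∂u∂v is 0, so the Hessian at any point is diag(C_uu, C_vv) = diag(36(-3u^2 - 4u + 3), 18(2v - 1)).
At (0, -2): H = diag(108, -90).
The eigenvalues have opposite signs, so H is indefinite: a saddle point.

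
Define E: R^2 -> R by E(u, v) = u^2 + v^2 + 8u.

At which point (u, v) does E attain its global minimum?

E(u,v) separates as P(u) + Q(v), so its minimum is min P + min Q.
P'(u) = 2u + 8 vanishes at u ∈ {-4}; Q'(v) = 2v vanishes at v ∈ {0}.
Local minima of P (where P''>0): P(-4)=-16. Local minima of Q: Q(0)=0.
So the global minimum of E is P(-4) + Q(0) = -16 + 0 = -16, attained at (-4, 0).

(-4, 0)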